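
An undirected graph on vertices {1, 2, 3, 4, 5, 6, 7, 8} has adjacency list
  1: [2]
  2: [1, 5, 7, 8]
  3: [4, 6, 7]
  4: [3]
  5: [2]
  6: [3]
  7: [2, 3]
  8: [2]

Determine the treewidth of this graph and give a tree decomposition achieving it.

Each bag holds 2 vertices, so the decomposition has width 1, which upper-bounds the treewidth. Any graph with an edge has treewidth ≥ 1, and G has the edge 2–7. Therefore the treewidth is 1.

Treewidth 1.
One such decomposition:
Bags: B1 = {2, 7}  B2 = {1, 2}  B3 = {3, 7}  B4 = {3, 4}  B5 = {3, 6}  B6 = {2, 8}  B7 = {2, 5}
Tree: B1–B2, B1–B3, B3–B4, B4–B5, B1–B6, B6–B7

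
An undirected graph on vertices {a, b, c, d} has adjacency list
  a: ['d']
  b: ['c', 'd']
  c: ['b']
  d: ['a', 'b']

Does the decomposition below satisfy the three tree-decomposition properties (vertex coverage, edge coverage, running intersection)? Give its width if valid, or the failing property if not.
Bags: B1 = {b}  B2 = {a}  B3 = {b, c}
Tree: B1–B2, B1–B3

A tree decomposition must satisfy three properties: every vertex lies in some bag; for every edge, both endpoints lie together in some bag; and for every vertex, the bags containing it form a connected subtree. Here vertex d appears in no bag, so the decomposition is invalid.

No — vertex d appears in no bag.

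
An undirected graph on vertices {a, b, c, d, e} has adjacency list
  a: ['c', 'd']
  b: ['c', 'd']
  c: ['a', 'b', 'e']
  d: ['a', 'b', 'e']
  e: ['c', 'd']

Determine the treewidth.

A width-2 tree decomposition is:
Bags: B1 = {c, d, e}  B2 = {a, c, d}  B3 = {b, c, d}
Tree: B1–B2, B2–B3
Each bag holds 3 vertices, so the decomposition has width 2, which upper-bounds the treewidth. Since d–e–c–a–d is a cycle in G, G is not acyclic. Forests are exactly the graphs of treewidth ≤ 1, so tw(G) ≥ 2. The upper and lower bounds meet at 2, so that is the treewidth.

2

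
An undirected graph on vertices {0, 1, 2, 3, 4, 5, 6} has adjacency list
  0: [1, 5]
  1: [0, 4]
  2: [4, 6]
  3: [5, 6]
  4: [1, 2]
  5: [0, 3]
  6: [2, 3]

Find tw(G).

A width-2 tree decomposition is:
Bags: B1 = {0, 1, 5}  B2 = {1, 3, 5}  B3 = {1, 3, 6}  B4 = {1, 2, 6}  B5 = {1, 2, 4}
Tree: B1–B2, B2–B3, B3–B4, B4–B5
Each bag holds 3 vertices, so the decomposition has width 2, which upper-bounds the treewidth. The edges 1–0–5–3–6–2–4–1 form a cycle, so G is not a tree and its treewidth is at least 2. Combining the bounds, tw(G) = 2.

2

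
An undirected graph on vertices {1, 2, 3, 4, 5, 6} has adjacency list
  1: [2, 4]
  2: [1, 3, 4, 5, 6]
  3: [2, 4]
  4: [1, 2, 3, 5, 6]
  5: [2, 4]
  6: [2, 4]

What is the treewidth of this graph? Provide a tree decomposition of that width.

Every bag has size at most 3, so the width is 3 − 1 = 2 and tw(G) ≤ 2. Conversely, {1, 2, 4} is a clique of size 3, and the vertices of any clique must share a bag in every tree decomposition; so some bag has ≥ 3 vertices and tw(G) ≥ 2. Combining the bounds, tw(G) = 2.

Treewidth 2.
One such decomposition:
Bags: B1 = {2, 3, 4}  B2 = {1, 2, 4}  B3 = {2, 4, 6}  B4 = {2, 4, 5}
Tree: B1–B2, B2–B3, B3–B4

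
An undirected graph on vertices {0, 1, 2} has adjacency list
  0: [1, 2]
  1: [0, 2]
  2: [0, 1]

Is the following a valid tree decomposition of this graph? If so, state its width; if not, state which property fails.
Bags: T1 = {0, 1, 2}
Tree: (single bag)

Every vertex of G appears in some bag (union = {0, 1, 2}); every edge is covered by a bag; and for each vertex v the set of bags containing v is connected in the bag tree. The decomposition is therefore valid. The largest bag has 3 vertices, so the width is 2.

Yes; width 2.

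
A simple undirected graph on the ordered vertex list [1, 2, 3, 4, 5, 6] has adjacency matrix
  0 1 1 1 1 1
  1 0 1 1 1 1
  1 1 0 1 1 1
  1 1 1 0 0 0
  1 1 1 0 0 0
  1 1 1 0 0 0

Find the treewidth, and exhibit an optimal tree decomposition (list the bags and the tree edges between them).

Treewidth 3.
One such decomposition:
Bags: B1 = {1, 2, 3, 6}  B2 = {1, 2, 3, 4}  B3 = {1, 2, 3, 5}
Tree: B1–B2, B2–B3

Every bag has size at most 4, so the width is 4 − 1 = 3 and tw(G) ≤ 3. Conversely, {1, 2, 3, 4} is a clique of size 4, and the vertices of any clique must share a bag in every tree decomposition; so some bag has ≥ 4 vertices and tw(G) ≥ 3. The upper and lower bounds meet at 3, so that is the treewidth.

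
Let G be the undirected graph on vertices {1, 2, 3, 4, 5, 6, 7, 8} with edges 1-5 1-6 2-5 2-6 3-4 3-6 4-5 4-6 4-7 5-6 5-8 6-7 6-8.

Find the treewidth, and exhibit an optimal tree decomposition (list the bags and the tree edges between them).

Every bag has size at most 3, so the width is 3 − 1 = 2 and tw(G) ≤ 2. For the lower bound, the 3 vertices {3, 4, 6} are pairwise adjacent, and any tree decomposition puts a clique entirely inside one bag — forcing width ≥ 2. Therefore the treewidth is 2.

Treewidth 2.
One such decomposition:
Bags: B1 = {4, 5, 6}  B2 = {5, 6, 8}  B3 = {1, 5, 6}  B4 = {4, 6, 7}  B5 = {3, 4, 6}  B6 = {2, 5, 6}
Tree: B1–B2, B2–B3, B1–B4, B1–B5, B1–B6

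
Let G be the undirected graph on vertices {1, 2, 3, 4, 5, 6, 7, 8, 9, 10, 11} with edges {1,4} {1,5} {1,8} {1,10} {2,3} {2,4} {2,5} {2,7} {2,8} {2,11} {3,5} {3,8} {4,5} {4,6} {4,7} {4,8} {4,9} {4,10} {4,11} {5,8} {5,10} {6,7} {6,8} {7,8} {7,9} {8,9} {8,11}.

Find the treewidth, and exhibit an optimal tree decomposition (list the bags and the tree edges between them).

The largest bag has 4 vertices, giving width 3; this decomposition certifies tw(G) ≤ 3. On the other hand G contains the 4-clique {2, 3, 5, 8}. A clique must lie in a single bag of any decomposition, so no decomposition can have width below 3. Hence tw(G) = 3 exactly.

Treewidth 3.
One such decomposition:
Bags: B1 = {2, 4, 7, 8}  B2 = {2, 4, 5, 8}  B3 = {4, 6, 7, 8}  B4 = {1, 4, 5, 8}  B5 = {2, 4, 8, 11}  B6 = {2, 3, 5, 8}  B7 = {1, 4, 5, 10}  B8 = {4, 7, 8, 9}
Tree: B1–B2, B1–B3, B2–B4, B2–B5, B2–B6, B4–B7, B1–B8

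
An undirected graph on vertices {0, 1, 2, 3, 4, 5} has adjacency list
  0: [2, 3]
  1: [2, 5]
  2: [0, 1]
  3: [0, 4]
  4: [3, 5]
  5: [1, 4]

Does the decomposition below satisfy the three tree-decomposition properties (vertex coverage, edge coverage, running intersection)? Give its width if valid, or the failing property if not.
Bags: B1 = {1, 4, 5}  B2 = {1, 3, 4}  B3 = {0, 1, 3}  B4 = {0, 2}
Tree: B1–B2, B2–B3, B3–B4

No — edge (1,2) lies in no bag.

A tree decomposition must satisfy three properties: every vertex lies in some bag; for every edge, both endpoints lie together in some bag; and for every vertex, the bags containing it form a connected subtree. Here edge (1,2) lies in no bag, so the decomposition is invalid.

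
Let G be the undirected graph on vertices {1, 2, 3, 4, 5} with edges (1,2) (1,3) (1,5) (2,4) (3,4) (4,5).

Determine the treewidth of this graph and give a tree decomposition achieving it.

Every bag has size at most 3, so the width is 3 − 1 = 2 and tw(G) ≤ 2. The edges 1–5–4–3–1 form a cycle, so G is not a tree and its treewidth is at least 2. Hence tw(G) = 2 exactly.

Treewidth 2.
One such decomposition:
Bags: B1 = {1, 4, 5}  B2 = {1, 3, 4}  B3 = {1, 2, 4}
Tree: B1–B2, B2–B3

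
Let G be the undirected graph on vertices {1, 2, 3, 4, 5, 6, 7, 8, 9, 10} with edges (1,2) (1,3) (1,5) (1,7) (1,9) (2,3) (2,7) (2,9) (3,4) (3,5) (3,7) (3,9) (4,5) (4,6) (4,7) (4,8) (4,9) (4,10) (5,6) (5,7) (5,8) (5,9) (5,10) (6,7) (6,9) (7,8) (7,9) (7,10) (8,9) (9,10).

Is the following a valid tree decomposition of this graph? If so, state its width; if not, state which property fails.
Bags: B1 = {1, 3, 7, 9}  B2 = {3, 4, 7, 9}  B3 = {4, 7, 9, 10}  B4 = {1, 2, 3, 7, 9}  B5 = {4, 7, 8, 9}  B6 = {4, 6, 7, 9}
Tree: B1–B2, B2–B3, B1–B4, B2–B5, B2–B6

A tree decomposition must satisfy three properties: every vertex lies in some bag; for every edge, both endpoints lie together in some bag; and for every vertex, the bags containing it form a connected subtree. Here vertex 5 appears in no bag, so the decomposition is invalid.

No — vertex 5 appears in no bag.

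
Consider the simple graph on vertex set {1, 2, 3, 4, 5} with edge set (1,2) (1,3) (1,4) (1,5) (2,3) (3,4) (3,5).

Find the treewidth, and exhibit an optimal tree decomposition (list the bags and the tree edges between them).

Treewidth 2.
Bags: B1 = {1, 3, 4}  B2 = {1, 3, 5}  B3 = {1, 2, 3}
Tree: B1–B2, B1–B3

Each bag holds 3 vertices, so the decomposition has width 2, which upper-bounds the treewidth. For the lower bound, the 3 vertices {1, 2, 3} are pairwise adjacent, and any tree decomposition puts a clique entirely inside one bag — forcing width ≥ 2. Therefore the treewidth is 2.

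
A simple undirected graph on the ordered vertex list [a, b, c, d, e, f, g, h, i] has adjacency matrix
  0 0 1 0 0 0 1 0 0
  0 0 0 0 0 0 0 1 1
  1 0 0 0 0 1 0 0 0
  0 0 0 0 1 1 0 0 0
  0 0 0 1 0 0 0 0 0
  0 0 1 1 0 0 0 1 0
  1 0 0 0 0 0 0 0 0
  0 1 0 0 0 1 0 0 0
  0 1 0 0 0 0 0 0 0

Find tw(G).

A width-1 tree decomposition is:
Bags: B1 = {c, f}  B2 = {d, f}  B3 = {f, h}  B4 = {a, c}  B5 = {a, g}  B6 = {d, e}  B7 = {b, h}  B8 = {b, i}
Tree: B1–B2, B2–B3, B1–B4, B4–B5, B2–B6, B3–B7, B7–B8
Every bag has size at most 2, so the width is 2 − 1 = 1 and tw(G) ≤ 1. Any graph with an edge has treewidth ≥ 1, and G has the edge c–f. The upper and lower bounds meet at 1, so that is the treewidth.

1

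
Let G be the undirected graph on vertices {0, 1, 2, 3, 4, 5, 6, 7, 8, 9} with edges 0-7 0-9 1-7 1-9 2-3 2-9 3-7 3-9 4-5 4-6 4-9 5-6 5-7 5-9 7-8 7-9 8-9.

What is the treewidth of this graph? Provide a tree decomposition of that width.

Each bag holds 3 vertices, so the decomposition has width 2, which upper-bounds the treewidth. For the lower bound, the 3 vertices {2, 3, 9} are pairwise adjacent, and any tree decomposition puts a clique entirely inside one bag — forcing width ≥ 2. Therefore the treewidth is 2.

Treewidth 2.
One such decomposition:
Bags: B1 = {1, 7, 9}  B2 = {3, 7, 9}  B3 = {5, 7, 9}  B4 = {4, 5, 9}  B5 = {2, 3, 9}  B6 = {4, 5, 6}  B7 = {7, 8, 9}  B8 = {0, 7, 9}
Tree: B1–B2, B2–B3, B3–B4, B2–B5, B4–B6, B1–B7, B7–B8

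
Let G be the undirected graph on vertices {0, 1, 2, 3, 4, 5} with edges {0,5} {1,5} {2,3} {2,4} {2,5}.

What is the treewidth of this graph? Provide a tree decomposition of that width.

Every bag has size at most 2, so the width is 2 − 1 = 1 and tw(G) ≤ 1. Any graph with an edge has treewidth ≥ 1, and G has the edge 1–5. Combining the bounds, tw(G) = 1.

Treewidth 1.
One optimal decomposition is:
Bags: B1 = {1, 5}  B2 = {2, 5}  B3 = {2, 4}  B4 = {0, 5}  B5 = {2, 3}
Tree: B1–B2, B2–B3, B2–B4, B2–B5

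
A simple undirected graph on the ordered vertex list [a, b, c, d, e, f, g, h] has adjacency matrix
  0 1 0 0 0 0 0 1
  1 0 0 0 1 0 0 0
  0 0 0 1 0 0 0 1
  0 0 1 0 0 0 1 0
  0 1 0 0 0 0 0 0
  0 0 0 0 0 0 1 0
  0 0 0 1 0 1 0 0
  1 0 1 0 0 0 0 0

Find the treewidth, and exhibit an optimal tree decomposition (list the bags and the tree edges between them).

The largest bag has 2 vertices, giving width 1; this decomposition certifies tw(G) ≤ 1. Any graph with an edge has treewidth ≥ 1, and G has the edge f–g. Therefore the treewidth is 1.

Treewidth 1.
Bags: B1 = {f, g}  B2 = {d, g}  B3 = {c, d}  B4 = {c, h}  B5 = {a, h}  B6 = {a, b}  B7 = {b, e}
Tree: B1–B2, B2–B3, B3–B4, B4–B5, B5–B6, B6–B7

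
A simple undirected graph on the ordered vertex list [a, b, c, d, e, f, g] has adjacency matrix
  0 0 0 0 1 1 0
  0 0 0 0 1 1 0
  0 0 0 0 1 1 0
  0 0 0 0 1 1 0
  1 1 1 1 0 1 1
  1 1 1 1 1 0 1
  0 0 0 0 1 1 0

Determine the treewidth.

2

A width-2 tree decomposition is:
Bags: B1 = {a, e, f}  B2 = {b, e, f}  B3 = {e, f, g}  B4 = {d, e, f}  B5 = {c, e, f}
Tree: B1–B2, B1–B3, B3–B4, B3–B5
Each bag holds 3 vertices, so the decomposition has width 2, which upper-bounds the treewidth. On the other hand G contains the 3-clique {d, e, f}. A clique must lie in a single bag of any decomposition, so no decomposition can have width below 2. Combining the bounds, tw(G) = 2.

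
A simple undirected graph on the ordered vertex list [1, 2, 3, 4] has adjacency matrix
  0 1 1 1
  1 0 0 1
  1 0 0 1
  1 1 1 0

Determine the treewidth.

2

A width-2 tree decomposition is:
Bags: B1 = {1, 2, 4}  B2 = {1, 3, 4}
Tree: B1–B2
Each bag holds 3 vertices, so the decomposition has width 2, which upper-bounds the treewidth. On the other hand G contains the 3-clique {1, 2, 4}. A clique must lie in a single bag of any decomposition, so no decomposition can have width below 2. Hence tw(G) = 2 exactly.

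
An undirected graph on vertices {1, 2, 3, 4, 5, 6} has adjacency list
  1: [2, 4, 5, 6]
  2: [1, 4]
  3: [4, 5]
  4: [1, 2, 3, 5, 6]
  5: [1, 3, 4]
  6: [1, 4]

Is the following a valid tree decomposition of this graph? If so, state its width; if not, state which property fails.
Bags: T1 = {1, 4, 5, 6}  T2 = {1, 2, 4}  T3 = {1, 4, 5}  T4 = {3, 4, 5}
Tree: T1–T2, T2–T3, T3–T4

No — bags containing vertex 5 are not connected in the tree.

A tree decomposition must satisfy three properties: every vertex lies in some bag; for every edge, both endpoints lie together in some bag; and for every vertex, the bags containing it form a connected subtree. Here bags containing vertex 5 are not connected in the tree, so the decomposition is invalid.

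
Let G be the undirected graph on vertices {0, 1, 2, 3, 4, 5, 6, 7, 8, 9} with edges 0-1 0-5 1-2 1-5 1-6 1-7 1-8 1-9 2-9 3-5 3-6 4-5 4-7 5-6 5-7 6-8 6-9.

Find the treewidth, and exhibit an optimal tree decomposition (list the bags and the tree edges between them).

Treewidth 2.
One optimal decomposition is:
Bags: B1 = {1, 6, 8}  B2 = {1, 5, 6}  B3 = {0, 1, 5}  B4 = {1, 5, 7}  B5 = {1, 6, 9}  B6 = {1, 2, 9}  B7 = {3, 5, 6}  B8 = {4, 5, 7}
Tree: B1–B2, B2–B3, B3–B4, B1–B5, B5–B6, B2–B7, B4–B8

Every bag has size at most 3, so the width is 3 − 1 = 2 and tw(G) ≤ 2. For the lower bound, the 3 vertices {1, 6, 8} are pairwise adjacent, and any tree decomposition puts a clique entirely inside one bag — forcing width ≥ 2. Combining the bounds, tw(G) = 2.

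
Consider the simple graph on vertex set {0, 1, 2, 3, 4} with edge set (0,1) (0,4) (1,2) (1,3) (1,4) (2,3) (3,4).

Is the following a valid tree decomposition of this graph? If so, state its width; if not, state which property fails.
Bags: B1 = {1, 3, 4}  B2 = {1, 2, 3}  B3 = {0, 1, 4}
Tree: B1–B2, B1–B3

Yes; width 2.

Every vertex of G appears in some bag (union = {0, 1, 2, 3, 4}); every edge is covered by a bag; and for each vertex v the set of bags containing v is connected in the bag tree. The decomposition is therefore valid. The largest bag has 3 vertices, so the width is 2.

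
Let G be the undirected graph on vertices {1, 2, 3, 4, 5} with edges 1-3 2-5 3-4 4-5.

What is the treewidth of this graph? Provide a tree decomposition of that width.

Treewidth 1.
One optimal decomposition is:
Bags: B1 = {1, 3}  B2 = {3, 4}  B3 = {4, 5}  B4 = {2, 5}
Tree: B1–B2, B2–B3, B3–B4

Each bag holds 2 vertices, so the decomposition has width 1, which upper-bounds the treewidth. Any graph with an edge has treewidth ≥ 1, and G has the edge 1–3. Combining the bounds, tw(G) = 1.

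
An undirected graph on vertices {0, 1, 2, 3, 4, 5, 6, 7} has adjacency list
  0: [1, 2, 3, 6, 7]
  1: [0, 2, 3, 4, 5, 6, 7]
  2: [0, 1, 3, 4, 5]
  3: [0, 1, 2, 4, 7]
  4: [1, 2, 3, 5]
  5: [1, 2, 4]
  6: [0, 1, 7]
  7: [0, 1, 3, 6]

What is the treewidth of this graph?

3

A width-3 tree decomposition is:
Bags: B1 = {0, 1, 3, 7}  B2 = {0, 1, 2, 3}  B3 = {1, 2, 3, 4}  B4 = {1, 2, 4, 5}  B5 = {0, 1, 6, 7}
Tree: B1–B2, B2–B3, B3–B4, B1–B5
Every bag has size at most 4, so the width is 4 − 1 = 3 and tw(G) ≤ 3. For the lower bound, the 4 vertices {0, 1, 2, 3} are pairwise adjacent, and any tree decomposition puts a clique entirely inside one bag — forcing width ≥ 3. Therefore the treewidth is 3.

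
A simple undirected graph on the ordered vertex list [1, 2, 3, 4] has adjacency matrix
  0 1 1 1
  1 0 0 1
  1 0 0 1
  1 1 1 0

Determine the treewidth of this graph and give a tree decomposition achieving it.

Treewidth 2.
Bags: B1 = {1, 3, 4}  B2 = {1, 2, 4}
Tree: B1–B2

Each bag holds 3 vertices, so the decomposition has width 2, which upper-bounds the treewidth. For the lower bound, the 3 vertices {1, 2, 4} are pairwise adjacent, and any tree decomposition puts a clique entirely inside one bag — forcing width ≥ 2. Hence tw(G) = 2 exactly.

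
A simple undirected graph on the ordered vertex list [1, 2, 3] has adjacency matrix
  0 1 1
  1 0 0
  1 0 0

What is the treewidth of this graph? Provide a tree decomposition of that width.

The largest bag has 2 vertices, giving width 1; this decomposition certifies tw(G) ≤ 1. Any graph with an edge has treewidth ≥ 1, and G has the edge 3–1. Hence tw(G) = 1 exactly.

Treewidth 1.
One optimal decomposition is:
Bags: B1 = {1, 3}  B2 = {1, 2}
Tree: B1–B2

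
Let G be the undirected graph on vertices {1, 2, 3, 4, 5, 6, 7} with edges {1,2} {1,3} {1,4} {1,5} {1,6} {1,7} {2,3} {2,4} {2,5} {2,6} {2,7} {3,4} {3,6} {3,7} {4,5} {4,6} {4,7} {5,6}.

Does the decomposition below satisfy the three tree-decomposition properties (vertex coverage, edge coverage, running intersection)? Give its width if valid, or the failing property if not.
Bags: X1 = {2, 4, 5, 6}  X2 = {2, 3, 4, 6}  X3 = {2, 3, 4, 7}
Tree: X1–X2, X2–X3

A tree decomposition must satisfy three properties: every vertex lies in some bag; for every edge, both endpoints lie together in some bag; and for every vertex, the bags containing it form a connected subtree. Here vertex 1 appears in no bag, so the decomposition is invalid.

No — vertex 1 appears in no bag.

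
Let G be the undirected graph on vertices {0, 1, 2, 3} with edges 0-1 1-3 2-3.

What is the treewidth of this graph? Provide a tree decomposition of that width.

Every bag has size at most 2, so the width is 2 − 1 = 1 and tw(G) ≤ 1. G has an edge, so its treewidth is at least 1. Therefore the treewidth is 1.

Treewidth 1.
Bags: B1 = {1, 3}  B2 = {2, 3}  B3 = {0, 1}
Tree: B1–B2, B1–B3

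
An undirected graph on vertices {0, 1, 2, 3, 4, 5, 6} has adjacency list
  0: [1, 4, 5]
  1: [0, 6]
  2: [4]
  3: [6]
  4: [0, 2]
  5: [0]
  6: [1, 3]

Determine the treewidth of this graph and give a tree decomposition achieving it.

Treewidth 1.
One optimal decomposition is:
Bags: B1 = {1, 6}  B2 = {3, 6}  B3 = {0, 1}  B4 = {0, 5}  B5 = {0, 4}  B6 = {2, 4}
Tree: B1–B2, B1–B3, B3–B4, B3–B5, B5–B6

The largest bag has 2 vertices, giving width 1; this decomposition certifies tw(G) ≤ 1. Any graph with an edge has treewidth ≥ 1, and G has the edge 6–1. The upper and lower bounds meet at 1, so that is the treewidth.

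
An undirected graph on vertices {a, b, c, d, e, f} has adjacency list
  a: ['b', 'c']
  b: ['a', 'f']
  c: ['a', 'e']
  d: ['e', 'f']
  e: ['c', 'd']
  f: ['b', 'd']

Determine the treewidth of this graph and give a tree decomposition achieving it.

Every bag has size at most 3, so the width is 3 − 1 = 2 and tw(G) ≤ 2. Since b–f–d–e–c–a–b is a cycle in G, G is not acyclic. Forests are exactly the graphs of treewidth ≤ 1, so tw(G) ≥ 2. The upper and lower bounds meet at 2, so that is the treewidth.

Treewidth 2.
One such decomposition:
Bags: B1 = {b, d, f}  B2 = {b, d, e}  B3 = {b, c, e}  B4 = {a, b, c}
Tree: B1–B2, B2–B3, B3–B4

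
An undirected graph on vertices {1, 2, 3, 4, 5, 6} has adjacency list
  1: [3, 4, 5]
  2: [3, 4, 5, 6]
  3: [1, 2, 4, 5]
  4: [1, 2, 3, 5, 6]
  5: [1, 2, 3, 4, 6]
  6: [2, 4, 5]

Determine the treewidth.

A width-3 tree decomposition is:
Bags: B1 = {2, 3, 4, 5}  B2 = {2, 4, 5, 6}  B3 = {1, 3, 4, 5}
Tree: B1–B2, B1–B3
Each bag holds 4 vertices, so the decomposition has width 3, which upper-bounds the treewidth. For the lower bound, the 4 vertices {1, 3, 4, 5} are pairwise adjacent, and any tree decomposition puts a clique entirely inside one bag — forcing width ≥ 3. The upper and lower bounds meet at 3, so that is the treewidth.

3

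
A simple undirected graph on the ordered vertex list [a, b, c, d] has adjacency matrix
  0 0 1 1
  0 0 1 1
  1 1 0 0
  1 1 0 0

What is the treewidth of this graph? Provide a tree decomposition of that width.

The largest bag has 3 vertices, giving width 2; this decomposition certifies tw(G) ≤ 2. The edges b–d–a–c–b form a cycle, so G is not a tree and its treewidth is at least 2. Hence tw(G) = 2 exactly.

Treewidth 2.
One optimal decomposition is:
Bags: B1 = {a, b, d}  B2 = {a, b, c}
Tree: B1–B2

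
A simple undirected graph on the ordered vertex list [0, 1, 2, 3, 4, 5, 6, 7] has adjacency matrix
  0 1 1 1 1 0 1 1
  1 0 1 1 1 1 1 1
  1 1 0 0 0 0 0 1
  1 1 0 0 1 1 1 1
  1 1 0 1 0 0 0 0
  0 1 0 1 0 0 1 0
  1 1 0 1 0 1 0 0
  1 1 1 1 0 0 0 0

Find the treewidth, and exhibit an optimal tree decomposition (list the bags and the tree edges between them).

The largest bag has 4 vertices, giving width 3; this decomposition certifies tw(G) ≤ 3. Conversely, {0, 1, 2, 7} is a clique of size 4, and the vertices of any clique must share a bag in every tree decomposition; so some bag has ≥ 4 vertices and tw(G) ≥ 3. Hence tw(G) = 3 exactly.

Treewidth 3.
Bags: B1 = {0, 1, 3, 7}  B2 = {0, 1, 3, 4}  B3 = {0, 1, 2, 7}  B4 = {0, 1, 3, 6}  B5 = {1, 3, 5, 6}
Tree: B1–B2, B1–B3, B1–B4, B4–B5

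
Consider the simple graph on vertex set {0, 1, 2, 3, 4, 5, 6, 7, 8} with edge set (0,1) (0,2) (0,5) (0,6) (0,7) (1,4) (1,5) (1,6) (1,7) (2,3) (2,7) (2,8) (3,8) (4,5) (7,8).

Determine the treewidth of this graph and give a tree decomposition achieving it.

Each bag holds 3 vertices, so the decomposition has width 2, which upper-bounds the treewidth. On the other hand G contains the 3-clique {0, 1, 5}. A clique must lie in a single bag of any decomposition, so no decomposition can have width below 2. Combining the bounds, tw(G) = 2.

Treewidth 2.
Bags: B1 = {0, 1, 6}  B2 = {0, 1, 5}  B3 = {0, 1, 7}  B4 = {0, 2, 7}  B5 = {1, 4, 5}  B6 = {2, 7, 8}  B7 = {2, 3, 8}
Tree: B1–B2, B2–B3, B3–B4, B2–B5, B4–B6, B6–B7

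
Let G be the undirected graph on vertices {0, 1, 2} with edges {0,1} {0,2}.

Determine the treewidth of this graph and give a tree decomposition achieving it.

Treewidth 1.
Bags: B1 = {0, 2}  B2 = {0, 1}
Tree: B1–B2

Every bag has size at most 2, so the width is 2 − 1 = 1 and tw(G) ≤ 1. G has an edge, so its treewidth is at least 1. Therefore the treewidth is 1.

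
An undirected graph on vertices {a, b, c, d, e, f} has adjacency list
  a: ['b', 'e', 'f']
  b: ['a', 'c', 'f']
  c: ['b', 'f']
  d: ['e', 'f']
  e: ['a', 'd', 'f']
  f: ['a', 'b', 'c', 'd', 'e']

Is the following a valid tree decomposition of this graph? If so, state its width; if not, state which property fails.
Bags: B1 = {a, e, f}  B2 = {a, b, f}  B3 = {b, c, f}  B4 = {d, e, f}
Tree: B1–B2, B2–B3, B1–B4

Vertex coverage: the bags together contain {a, b, c, d, e, f}, the full vertex set. Edge coverage: each edge of G has both endpoints in at least one bag. Running intersection: for every vertex, the bags containing it form a connected subtree. All three properties hold, so this is a valid tree decomposition of width max|bag| − 1 = 2, and hence tw(G) ≤ 2.

Yes; width 2.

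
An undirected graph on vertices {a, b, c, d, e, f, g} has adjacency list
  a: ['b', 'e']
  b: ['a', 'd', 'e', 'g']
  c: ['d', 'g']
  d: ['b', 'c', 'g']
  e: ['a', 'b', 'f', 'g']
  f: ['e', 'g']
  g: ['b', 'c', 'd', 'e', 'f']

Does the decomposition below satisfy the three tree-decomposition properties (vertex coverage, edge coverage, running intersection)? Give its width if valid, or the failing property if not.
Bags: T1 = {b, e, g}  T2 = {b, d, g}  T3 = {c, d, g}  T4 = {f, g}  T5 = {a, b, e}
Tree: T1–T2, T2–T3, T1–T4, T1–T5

No — edge (e,f) lies in no bag.

A tree decomposition must satisfy three properties: every vertex lies in some bag; for every edge, both endpoints lie together in some bag; and for every vertex, the bags containing it form a connected subtree. Here edge (e,f) lies in no bag, so the decomposition is invalid.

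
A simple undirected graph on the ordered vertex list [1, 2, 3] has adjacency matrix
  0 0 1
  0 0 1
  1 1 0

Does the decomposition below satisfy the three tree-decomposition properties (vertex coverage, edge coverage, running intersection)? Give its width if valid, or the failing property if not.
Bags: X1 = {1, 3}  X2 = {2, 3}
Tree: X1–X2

Every vertex of G appears in some bag (union = {1, 2, 3}); every edge is covered by a bag; and for each vertex v the set of bags containing v is connected in the bag tree. The decomposition is therefore valid. The largest bag has 2 vertices, so the width is 1.

Yes; width 1.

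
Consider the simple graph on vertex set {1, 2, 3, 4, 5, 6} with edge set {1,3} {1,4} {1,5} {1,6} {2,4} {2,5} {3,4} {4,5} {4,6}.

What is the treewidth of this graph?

2

A width-2 tree decomposition is:
Bags: B1 = {1, 4, 5}  B2 = {1, 3, 4}  B3 = {1, 4, 6}  B4 = {2, 4, 5}
Tree: B1–B2, B2–B3, B1–B4
The largest bag has 3 vertices, giving width 2; this decomposition certifies tw(G) ≤ 2. Conversely, {1, 3, 4} is a clique of size 3, and the vertices of any clique must share a bag in every tree decomposition; so some bag has ≥ 3 vertices and tw(G) ≥ 2. Combining the bounds, tw(G) = 2.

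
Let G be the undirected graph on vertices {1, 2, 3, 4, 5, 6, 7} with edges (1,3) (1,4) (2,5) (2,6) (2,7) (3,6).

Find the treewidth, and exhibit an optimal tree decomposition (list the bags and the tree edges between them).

Every bag has size at most 2, so the width is 2 − 1 = 1 and tw(G) ≤ 1. G has an edge, so its treewidth is at least 1. Therefore the treewidth is 1.

Treewidth 1.
Bags: B1 = {2, 6}  B2 = {2, 7}  B3 = {3, 6}  B4 = {2, 5}  B5 = {1, 3}  B6 = {1, 4}
Tree: B1–B2, B1–B3, B2–B4, B3–B5, B5–B6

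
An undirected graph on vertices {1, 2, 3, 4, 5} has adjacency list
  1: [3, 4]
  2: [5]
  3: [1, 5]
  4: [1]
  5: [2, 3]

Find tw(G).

1

A width-1 tree decomposition is:
Bags: B1 = {2, 5}  B2 = {3, 5}  B3 = {1, 3}  B4 = {1, 4}
Tree: B1–B2, B2–B3, B3–B4
Every bag has size at most 2, so the width is 2 − 1 = 1 and tw(G) ≤ 1. G has an edge, so its treewidth is at least 1. Hence tw(G) = 1 exactly.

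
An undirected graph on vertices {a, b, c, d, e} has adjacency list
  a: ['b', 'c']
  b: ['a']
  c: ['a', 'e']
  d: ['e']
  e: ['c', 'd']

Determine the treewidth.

1

A width-1 tree decomposition is:
Bags: B1 = {d, e}  B2 = {c, e}  B3 = {a, c}  B4 = {a, b}
Tree: B1–B2, B2–B3, B3–B4
Every bag has size at most 2, so the width is 2 − 1 = 1 and tw(G) ≤ 1. Any graph with an edge has treewidth ≥ 1, and G has the edge d–e. Combining the bounds, tw(G) = 1.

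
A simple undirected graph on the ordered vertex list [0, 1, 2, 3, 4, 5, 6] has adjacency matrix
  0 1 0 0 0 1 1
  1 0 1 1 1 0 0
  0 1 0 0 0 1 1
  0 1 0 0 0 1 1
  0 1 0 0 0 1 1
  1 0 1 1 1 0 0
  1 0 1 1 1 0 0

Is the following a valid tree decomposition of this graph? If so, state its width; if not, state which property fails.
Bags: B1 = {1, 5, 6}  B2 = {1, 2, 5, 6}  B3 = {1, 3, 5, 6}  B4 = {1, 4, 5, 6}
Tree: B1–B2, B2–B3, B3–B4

A tree decomposition must satisfy three properties: every vertex lies in some bag; for every edge, both endpoints lie together in some bag; and for every vertex, the bags containing it form a connected subtree. Here vertex 0 appears in no bag, so the decomposition is invalid.

No — vertex 0 appears in no bag.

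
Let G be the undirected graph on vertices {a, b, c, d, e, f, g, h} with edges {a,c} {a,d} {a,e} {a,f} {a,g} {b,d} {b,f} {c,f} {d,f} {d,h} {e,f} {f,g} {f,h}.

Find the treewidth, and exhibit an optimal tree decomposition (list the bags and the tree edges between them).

Each bag holds 3 vertices, so the decomposition has width 2, which upper-bounds the treewidth. On the other hand G contains the 3-clique {d, f, h}. A clique must lie in a single bag of any decomposition, so no decomposition can have width below 2. Hence tw(G) = 2 exactly.

Treewidth 2.
One such decomposition:
Bags: B1 = {b, d, f}  B2 = {a, d, f}  B3 = {d, f, h}  B4 = {a, c, f}  B5 = {a, f, g}  B6 = {a, e, f}
Tree: B1–B2, B1–B3, B2–B4, B2–B5, B4–B6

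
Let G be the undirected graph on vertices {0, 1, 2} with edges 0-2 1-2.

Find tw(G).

A width-1 tree decomposition is:
Bags: B1 = {0, 2}  B2 = {1, 2}
Tree: B1–B2
Each bag holds 2 vertices, so the decomposition has width 1, which upper-bounds the treewidth. Any graph with an edge has treewidth ≥ 1, and G has the edge 0–2. Therefore the treewidth is 1.

1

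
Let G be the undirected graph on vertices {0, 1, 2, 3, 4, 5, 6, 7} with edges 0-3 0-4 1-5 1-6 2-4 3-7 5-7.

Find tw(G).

A width-1 tree decomposition is:
Bags: B1 = {2, 4}  B2 = {0, 4}  B3 = {0, 3}  B4 = {3, 7}  B5 = {5, 7}  B6 = {1, 5}  B7 = {1, 6}
Tree: B1–B2, B2–B3, B3–B4, B4–B5, B5–B6, B6–B7
The largest bag has 2 vertices, giving width 1; this decomposition certifies tw(G) ≤ 1. Any graph with an edge has treewidth ≥ 1, and G has the edge 2–4. Therefore the treewidth is 1.

1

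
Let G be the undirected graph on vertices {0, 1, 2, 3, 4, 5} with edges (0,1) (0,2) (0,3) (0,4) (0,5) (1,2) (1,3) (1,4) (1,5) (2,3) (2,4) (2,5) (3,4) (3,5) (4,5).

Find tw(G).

5

A width-5 tree decomposition is:
Bags: B1 = {0, 1, 2, 3, 4, 5}
Tree: (single bag)
A single bag containing all 6 vertices is trivially a valid decomposition of width 5. On the other hand G contains the 6-clique {0, 1, 2, 3, 4, 5}. A clique must lie in a single bag of any decomposition, so no decomposition can have width below 5. Combining the bounds, tw(G) = 5.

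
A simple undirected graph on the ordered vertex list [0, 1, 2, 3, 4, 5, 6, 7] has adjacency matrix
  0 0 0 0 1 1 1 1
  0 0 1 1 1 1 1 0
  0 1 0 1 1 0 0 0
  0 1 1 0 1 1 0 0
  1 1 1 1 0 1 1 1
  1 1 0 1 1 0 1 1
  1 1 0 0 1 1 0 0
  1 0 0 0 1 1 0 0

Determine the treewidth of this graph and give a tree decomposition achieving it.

Every bag has size at most 4, so the width is 4 − 1 = 3 and tw(G) ≤ 3. Conversely, {1, 2, 3, 4} is a clique of size 4, and the vertices of any clique must share a bag in every tree decomposition; so some bag has ≥ 4 vertices and tw(G) ≥ 3. The upper and lower bounds meet at 3, so that is the treewidth.

Treewidth 3.
One optimal decomposition is:
Bags: B1 = {1, 4, 5, 6}  B2 = {1, 3, 4, 5}  B3 = {0, 4, 5, 6}  B4 = {0, 4, 5, 7}  B5 = {1, 2, 3, 4}
Tree: B1–B2, B1–B3, B3–B4, B2–B5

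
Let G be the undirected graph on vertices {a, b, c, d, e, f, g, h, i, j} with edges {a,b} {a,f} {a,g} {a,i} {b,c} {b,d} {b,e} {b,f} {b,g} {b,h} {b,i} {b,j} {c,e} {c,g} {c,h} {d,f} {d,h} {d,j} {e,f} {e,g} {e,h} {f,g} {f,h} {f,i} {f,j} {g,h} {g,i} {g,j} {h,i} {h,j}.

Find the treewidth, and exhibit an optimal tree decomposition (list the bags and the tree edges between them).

The largest bag has 5 vertices, giving width 4; this decomposition certifies tw(G) ≤ 4. For the lower bound, the 5 vertices {b, c, e, g, h} are pairwise adjacent, and any tree decomposition puts a clique entirely inside one bag — forcing width ≥ 4. The upper and lower bounds meet at 4, so that is the treewidth.

Treewidth 4.
Bags: B1 = {b, f, g, h, j}  B2 = {b, f, g, h, i}  B3 = {a, b, f, g, i}  B4 = {b, e, f, g, h}  B5 = {b, d, f, h, j}  B6 = {b, c, e, g, h}
Tree: B1–B2, B2–B3, B2–B4, B1–B5, B4–B6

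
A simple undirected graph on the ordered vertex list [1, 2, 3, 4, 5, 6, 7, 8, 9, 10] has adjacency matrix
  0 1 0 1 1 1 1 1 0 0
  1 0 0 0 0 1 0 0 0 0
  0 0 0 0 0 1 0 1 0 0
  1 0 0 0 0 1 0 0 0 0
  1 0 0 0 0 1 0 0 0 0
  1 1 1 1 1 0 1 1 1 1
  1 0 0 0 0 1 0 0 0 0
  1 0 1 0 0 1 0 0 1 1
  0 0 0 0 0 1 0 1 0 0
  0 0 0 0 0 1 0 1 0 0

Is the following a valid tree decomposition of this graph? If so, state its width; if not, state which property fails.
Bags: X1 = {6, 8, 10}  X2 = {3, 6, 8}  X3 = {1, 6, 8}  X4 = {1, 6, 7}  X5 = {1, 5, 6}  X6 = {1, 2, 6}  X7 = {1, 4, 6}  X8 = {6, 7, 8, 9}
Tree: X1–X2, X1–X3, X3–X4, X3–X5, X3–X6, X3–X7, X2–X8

A tree decomposition must satisfy three properties: every vertex lies in some bag; for every edge, both endpoints lie together in some bag; and for every vertex, the bags containing it form a connected subtree. Here bags containing vertex 7 are not connected in the tree, so the decomposition is invalid.

No — bags containing vertex 7 are not connected in the tree.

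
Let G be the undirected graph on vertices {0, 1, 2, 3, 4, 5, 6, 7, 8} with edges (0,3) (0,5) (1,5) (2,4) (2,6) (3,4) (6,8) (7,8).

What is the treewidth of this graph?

1

A width-1 tree decomposition is:
Bags: B1 = {1, 5}  B2 = {0, 5}  B3 = {0, 3}  B4 = {3, 4}  B5 = {2, 4}  B6 = {2, 6}  B7 = {6, 8}  B8 = {7, 8}
Tree: B1–B2, B2–B3, B3–B4, B4–B5, B5–B6, B6–B7, B7–B8
Each bag holds 2 vertices, so the decomposition has width 1, which upper-bounds the treewidth. G has an edge, so its treewidth is at least 1. The upper and lower bounds meet at 1, so that is the treewidth.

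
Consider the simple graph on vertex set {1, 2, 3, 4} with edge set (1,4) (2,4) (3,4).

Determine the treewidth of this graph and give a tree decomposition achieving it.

Treewidth 1.
Bags: B1 = {3, 4}  B2 = {2, 4}  B3 = {1, 4}
Tree: B1–B2, B2–B3

Each bag holds 2 vertices, so the decomposition has width 1, which upper-bounds the treewidth. G has an edge, so its treewidth is at least 1. Combining the bounds, tw(G) = 1.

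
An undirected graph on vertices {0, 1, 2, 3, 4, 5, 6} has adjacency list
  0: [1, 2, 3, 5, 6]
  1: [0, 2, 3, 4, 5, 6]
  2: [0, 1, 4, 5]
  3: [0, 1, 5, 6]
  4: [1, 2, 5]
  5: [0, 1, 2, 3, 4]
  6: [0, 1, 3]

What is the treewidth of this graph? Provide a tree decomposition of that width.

The largest bag has 4 vertices, giving width 3; this decomposition certifies tw(G) ≤ 3. Conversely, {0, 1, 2, 5} is a clique of size 4, and the vertices of any clique must share a bag in every tree decomposition; so some bag has ≥ 4 vertices and tw(G) ≥ 3. Combining the bounds, tw(G) = 3.

Treewidth 3.
One optimal decomposition is:
Bags: B1 = {0, 1, 3, 5}  B2 = {0, 1, 2, 5}  B3 = {1, 2, 4, 5}  B4 = {0, 1, 3, 6}
Tree: B1–B2, B2–B3, B1–B4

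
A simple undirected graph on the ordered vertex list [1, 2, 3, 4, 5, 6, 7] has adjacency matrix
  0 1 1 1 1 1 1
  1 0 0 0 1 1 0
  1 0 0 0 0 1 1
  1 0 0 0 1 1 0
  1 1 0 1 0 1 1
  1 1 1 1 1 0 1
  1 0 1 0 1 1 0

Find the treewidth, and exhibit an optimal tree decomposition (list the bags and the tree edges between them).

Every bag has size at most 4, so the width is 4 − 1 = 3 and tw(G) ≤ 3. For the lower bound, the 4 vertices {1, 3, 6, 7} are pairwise adjacent, and any tree decomposition puts a clique entirely inside one bag — forcing width ≥ 3. Hence tw(G) = 3 exactly.

Treewidth 3.
One such decomposition:
Bags: B1 = {1, 5, 6, 7}  B2 = {1, 3, 6, 7}  B3 = {1, 2, 5, 6}  B4 = {1, 4, 5, 6}
Tree: B1–B2, B1–B3, B1–B4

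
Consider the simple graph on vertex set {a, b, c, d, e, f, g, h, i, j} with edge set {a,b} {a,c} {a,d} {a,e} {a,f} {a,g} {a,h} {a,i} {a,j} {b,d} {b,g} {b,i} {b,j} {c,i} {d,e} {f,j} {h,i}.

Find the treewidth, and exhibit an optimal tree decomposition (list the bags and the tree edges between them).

Every bag has size at most 3, so the width is 3 − 1 = 2 and tw(G) ≤ 2. On the other hand G contains the 3-clique {a, f, j}. A clique must lie in a single bag of any decomposition, so no decomposition can have width below 2. The upper and lower bounds meet at 2, so that is the treewidth.

Treewidth 2.
Bags: B1 = {a, b, g}  B2 = {a, b, d}  B3 = {a, b, i}  B4 = {a, d, e}  B5 = {a, h, i}  B6 = {a, b, j}  B7 = {a, f, j}  B8 = {a, c, i}
Tree: B1–B2, B2–B3, B2–B4, B3–B5, B2–B6, B6–B7, B5–B8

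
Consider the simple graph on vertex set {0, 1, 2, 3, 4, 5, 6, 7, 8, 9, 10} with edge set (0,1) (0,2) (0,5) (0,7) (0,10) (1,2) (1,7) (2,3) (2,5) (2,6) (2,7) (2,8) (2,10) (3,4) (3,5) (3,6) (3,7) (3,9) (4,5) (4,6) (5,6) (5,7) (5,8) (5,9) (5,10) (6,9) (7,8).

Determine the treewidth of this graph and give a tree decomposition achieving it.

Treewidth 3.
One such decomposition:
Bags: B1 = {2, 3, 5, 7}  B2 = {0, 2, 5, 7}  B3 = {2, 3, 5, 6}  B4 = {2, 5, 7, 8}  B5 = {0, 1, 2, 7}  B6 = {3, 5, 6, 9}  B7 = {0, 2, 5, 10}  B8 = {3, 4, 5, 6}
Tree: B1–B2, B1–B3, B2–B4, B2–B5, B3–B6, B2–B7, B6–B8

Every bag has size at most 4, so the width is 4 − 1 = 3 and tw(G) ≤ 3. On the other hand G contains the 4-clique {0, 1, 2, 7}. A clique must lie in a single bag of any decomposition, so no decomposition can have width below 3. Therefore the treewidth is 3.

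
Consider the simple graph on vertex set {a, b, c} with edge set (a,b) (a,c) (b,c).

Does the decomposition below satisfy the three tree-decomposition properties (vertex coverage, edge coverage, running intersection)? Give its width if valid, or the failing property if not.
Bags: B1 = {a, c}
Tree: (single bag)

No — vertex b appears in no bag.

A tree decomposition must satisfy three properties: every vertex lies in some bag; for every edge, both endpoints lie together in some bag; and for every vertex, the bags containing it form a connected subtree. Here vertex b appears in no bag, so the decomposition is invalid.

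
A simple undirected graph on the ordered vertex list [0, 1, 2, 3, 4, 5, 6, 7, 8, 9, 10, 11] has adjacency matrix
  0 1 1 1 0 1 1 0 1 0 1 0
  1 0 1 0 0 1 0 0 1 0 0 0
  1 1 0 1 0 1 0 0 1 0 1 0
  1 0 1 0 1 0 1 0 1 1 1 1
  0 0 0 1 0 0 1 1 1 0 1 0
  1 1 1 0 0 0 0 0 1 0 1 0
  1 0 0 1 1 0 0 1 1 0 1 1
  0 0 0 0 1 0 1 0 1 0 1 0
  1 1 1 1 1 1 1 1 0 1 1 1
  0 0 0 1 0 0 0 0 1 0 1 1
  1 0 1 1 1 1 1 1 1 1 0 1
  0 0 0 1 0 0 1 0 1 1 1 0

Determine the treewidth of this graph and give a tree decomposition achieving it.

The largest bag has 5 vertices, giving width 4; this decomposition certifies tw(G) ≤ 4. Conversely, {0, 1, 2, 5, 8} is a clique of size 5, and the vertices of any clique must share a bag in every tree decomposition; so some bag has ≥ 5 vertices and tw(G) ≥ 4. Hence tw(G) = 4 exactly.

Treewidth 4.
One such decomposition:
Bags: B1 = {0, 3, 6, 8, 10}  B2 = {0, 2, 3, 8, 10}  B3 = {3, 6, 8, 10, 11}  B4 = {0, 2, 5, 8, 10}  B5 = {3, 8, 9, 10, 11}  B6 = {0, 1, 2, 5, 8}  B7 = {3, 4, 6, 8, 10}  B8 = {4, 6, 7, 8, 10}
Tree: B1–B2, B1–B3, B2–B4, B3–B5, B4–B6, B3–B7, B7–B8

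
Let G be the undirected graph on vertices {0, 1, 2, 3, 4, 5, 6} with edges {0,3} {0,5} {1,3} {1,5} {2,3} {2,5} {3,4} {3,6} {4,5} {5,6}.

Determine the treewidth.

2

A width-2 tree decomposition is:
Bags: B1 = {1, 3, 5}  B2 = {3, 5, 6}  B3 = {0, 3, 5}  B4 = {3, 4, 5}  B5 = {2, 3, 5}
Tree: B1–B2, B2–B3, B3–B4, B4–B5
Every bag has size at most 3, so the width is 3 − 1 = 2 and tw(G) ≤ 2. Since 3–1–5–6–3 is a cycle in G, G is not acyclic. Forests are exactly the graphs of treewidth ≤ 1, so tw(G) ≥ 2. The upper and lower bounds meet at 2, so that is the treewidth.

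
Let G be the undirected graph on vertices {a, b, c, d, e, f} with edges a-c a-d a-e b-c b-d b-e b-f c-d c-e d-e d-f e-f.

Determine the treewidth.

3

A width-3 tree decomposition is:
Bags: B1 = {a, c, d, e}  B2 = {b, c, d, e}  B3 = {b, d, e, f}
Tree: B1–B2, B2–B3
Each bag holds 4 vertices, so the decomposition has width 3, which upper-bounds the treewidth. Conversely, {a, c, d, e} is a clique of size 4, and the vertices of any clique must share a bag in every tree decomposition; so some bag has ≥ 4 vertices and tw(G) ≥ 3. Combining the bounds, tw(G) = 3.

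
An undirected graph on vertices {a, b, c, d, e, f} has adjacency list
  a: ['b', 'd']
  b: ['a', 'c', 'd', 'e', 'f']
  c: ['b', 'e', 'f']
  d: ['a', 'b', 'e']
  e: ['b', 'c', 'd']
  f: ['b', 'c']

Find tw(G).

A width-2 tree decomposition is:
Bags: B1 = {b, d, e}  B2 = {a, b, d}  B3 = {b, c, e}  B4 = {b, c, f}
Tree: B1–B2, B1–B3, B3–B4
Every bag has size at most 3, so the width is 3 − 1 = 2 and tw(G) ≤ 2. For the lower bound, the 3 vertices {b, d, e} are pairwise adjacent, and any tree decomposition puts a clique entirely inside one bag — forcing width ≥ 2. Therefore the treewidth is 2.

2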